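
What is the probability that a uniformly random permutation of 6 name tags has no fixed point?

Use the recurrence D(n) = (n-1)(D(n-1) + D(n-2)) with D(0)=1, D(1)=0.
Building up: D(2)=1, D(3)=2, D(4)=9, D(5)=44, D(6)=265.
Total arrangements: 6! = 720.
Probability = D(6)/6! = 53/144.

Final answer: D(6)/6! = 265/720 = 0.368056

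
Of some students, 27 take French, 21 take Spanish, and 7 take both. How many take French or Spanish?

|A union B| = |A| + |B| - |A intersect B| = 27 + 21 - 7.

Final answer: 41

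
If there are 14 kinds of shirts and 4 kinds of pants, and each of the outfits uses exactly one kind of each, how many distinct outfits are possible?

By the multiplication principle: 14 x 4.

Final answer: 56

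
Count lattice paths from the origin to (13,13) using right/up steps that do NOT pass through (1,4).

Total paths to (13,13): C(26,13) = 10400600.
Paths through (1,4): C(5,4) x C(21,9) = 1469650.
Avoiding (1,4): 10400600 - 1469650.

Final answer: 8930950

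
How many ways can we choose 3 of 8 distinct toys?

C(8,3) = 8!/(3! x (8-3)!).

Final answer: C(8,3) = 56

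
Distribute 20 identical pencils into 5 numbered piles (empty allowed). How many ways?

Stars and bars: C(n+k-1, k-1) = C(24,4).

Final answer: C(24,4) = 10626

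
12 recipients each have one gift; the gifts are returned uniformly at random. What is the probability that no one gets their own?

D(n) = (n-1)(D(n-1) + D(n-2)), D(0)=1, D(1)=0.
Building up: D(2)=1, D(3)=2, D(4)=9, D(5)=44, D(6)=265, D(7)=1854, D(8)=14833, D(9)=133496, D(10)=1334961, D(11)=14684570, D(12)=176214841.
Total arrangements: 12! = 479001600.
Probability = D(12)/12! = 16019531/43545600.

Final answer: D(12)/12! = 176214841/479001600 = 0.367879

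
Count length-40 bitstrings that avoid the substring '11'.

Let a(n) count valid strings. If the last bit is 0 the prefix is any valid string of length n-1; if it is 1 the string must end in 01 with a valid prefix of length n-2. So a(n) = a(n-1) + a(n-2), a(1)=2, a(2)=3.
Building up term by term: a(1)=2, a(2)=3, a(3)=5, a(4)=8, a(5)=13, a(6)=21, a(7)=34, a(8)=55, a(9)=89, a(10)=144, a(11)=233, a(12)=377, a(13)=610, a(14)=987, a(15)=1597, a(16)=2584, a(17)=4181, a(18)=6765, a(19)=10946, a(20)=17711, a(21)=28657, a(22)=46368, a(23)=75025, a(24)=121393, a(25)=196418, a(26)=317811, a(27)=514229, a(28)=832040, a(29)=1346269, a(30)=2178309, a(31)=3524578, a(32)=5702887, a(33)=9227465, a(34)=14930352, a(35)=24157817, a(36)=39088169, a(37)=63245986, a(38)=102334155, a(39)=165580141, a(40)=267914296.

Final answer: 267914296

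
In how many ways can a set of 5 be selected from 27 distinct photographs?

C(27,5) = 27!/(5! x 22!).

Final answer: \binom{27}{5} = 80730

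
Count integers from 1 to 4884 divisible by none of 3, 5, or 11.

|div by 3|=1628, |div by 5|=976, |div by 11|=444.
|div by 3&5|=325, |div by 3&11|=148, |div by 5&11|=88, |div by all|=29.
By inclusion-exclusion, divisible by at least one: 1628+976+444-325-148-88+29 = 2516.
Not divisible by any: 4884 - 2516.

Final answer: 2368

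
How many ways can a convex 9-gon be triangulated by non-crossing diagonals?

The structures are counted by the Catalan number C_n. Here n = 9 - 2 = 7.
C_n = (2n)!/(n!(n+1)!), so C_{7} = 14!/(7! x 8!) = C(14,7)/8 = 3432/8.

Final answer: C_{7} = 429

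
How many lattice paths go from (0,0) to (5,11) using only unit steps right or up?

Each path has 5 right steps and 11 up steps in some order (16 steps total).
Choose which 11 of the 16 steps are up: C(16,11).

Final answer: C(16,11) = 4368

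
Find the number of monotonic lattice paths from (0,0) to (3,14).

Each path has 3 right steps and 14 up steps in some order (17 steps total).
Choose which 14 of the 17 steps are up: C(17,14).

Final answer: C(17,14) = 680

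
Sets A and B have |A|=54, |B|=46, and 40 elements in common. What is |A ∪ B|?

|A union B| = |A| + |B| - |A intersect B| = 54 + 46 - 40.

Final answer: 60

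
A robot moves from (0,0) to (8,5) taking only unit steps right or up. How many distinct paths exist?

Each path has 8 right steps and 5 up steps in some order (13 steps total).
Choose which 5 of the 13 steps are up: C(13,5).

Final answer: C(13,5) = 1287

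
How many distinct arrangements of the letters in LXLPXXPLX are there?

Letters (L:3, P:2, X:4). Total letters: 9.
Permutations = 9!/(4! x 3! x 2!).

Final answer: 1260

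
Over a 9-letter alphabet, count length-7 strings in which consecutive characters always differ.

Let g(n) count such strings. g(1) = 9, and each valid string of length n-1 extends in 8 ways (any symbol but the last), so g(n) = 8 g(n-1).
Total: g(7) = 9 x 8^6.

Final answer: 9 x 8^{6} = 2359296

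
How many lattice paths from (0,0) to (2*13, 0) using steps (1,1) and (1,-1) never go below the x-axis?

Total monotonic paths to (13,13): C(26,13) = 10400600.
Reflecting each bad path at its first crossing gives a bijection with paths to (12,14): C(26,14) = 9657700.
Valid Dyck paths: 10400600 - 9657700.
(Equivalently, C_{13} = C(26,13)/14 = 10400600/14.)

Final answer: C_{13} = 742900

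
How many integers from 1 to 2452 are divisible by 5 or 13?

Multiples of 5: 490. Multiples of 13: 188. Of both (lcm=65): 37.
By inclusion-exclusion: 490 + 188 - 37.

Final answer: 641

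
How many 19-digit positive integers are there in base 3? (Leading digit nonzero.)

Leading digit: 2 options (nonzero). Other 18 digit(s): 3 options each.
Total: 2 x 3^18.

Final answer: 774840978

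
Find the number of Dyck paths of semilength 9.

Total monotonic paths to (9,9): C(18,9) = 48620.
Paths that cross above y=x (reflection bijection): C(18,10) = 43758.
Valid Dyck paths: 48620 - 43758.
(Equivalently, C_{9} = C(18,9)/10 = 48620/10.)

Final answer: C_{9} = 4862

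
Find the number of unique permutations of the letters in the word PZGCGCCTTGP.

Letters (C:3, G:3, P:2, T:2, Z:1). Total letters: 11.
Permutations = 11!/(3! x 3! x 2! x 2!).

Final answer: 277200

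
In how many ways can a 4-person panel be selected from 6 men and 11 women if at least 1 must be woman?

Sum over valid woman counts:
C(11,1)C(6,3) = 220
C(11,2)C(6,2) = 825
C(11,3)C(6,1) = 990
C(11,4)C(6,0) = 330
Total: 220 + 825 + 990 + 330.

Final answer: 2365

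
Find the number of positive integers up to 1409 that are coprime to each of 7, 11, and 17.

|div by 7|=201, |div by 11|=128, |div by 17|=82.
|div by 7&11|=18, |div by 7&17|=11, |div by 11&17|=7, |div by all|=1.
By inclusion-exclusion, divisible by at least one: 201+128+82-18-11-7+1 = 376.
Not divisible by any: 1409 - 376.

Final answer: 1033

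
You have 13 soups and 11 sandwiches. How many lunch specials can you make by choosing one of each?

By the multiplication principle: 13 x 11.

Final answer: 143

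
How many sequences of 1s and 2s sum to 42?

Condition on the final move: it is a 1-step (f(n-1) ways to get there) or a 2-step (f(n-2) ways), so f(n) = f(n-1) + f(n-2), with f(1)=1, f(2)=2.
Computing successive values: f(1)=1, f(2)=2, f(3)=3, f(4)=5, f(5)=8, f(6)=13, f(7)=21, f(8)=34, f(9)=55, f(10)=89, f(11)=144, f(12)=233, f(13)=377, f(14)=610, f(15)=987, f(16)=1597, f(17)=2584, f(18)=4181, f(19)=6765, f(20)=10946, f(21)=17711, f(22)=28657, f(23)=46368, f(24)=75025, f(25)=121393, f(26)=196418, f(27)=317811, f(28)=514229, f(29)=832040, f(30)=1346269, f(31)=2178309, f(32)=3524578, f(33)=5702887, f(34)=9227465, f(35)=14930352, f(36)=24157817, f(37)=39088169, f(38)=63245986, f(39)=102334155, f(40)=165580141, f(41)=267914296, f(42)=433494437.

Final answer: 433494437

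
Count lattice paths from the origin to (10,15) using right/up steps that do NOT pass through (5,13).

Total paths to (10,15): C(25,15) = 3268760.
Paths through (5,13): C(18,13) x C(7,2) = 179928.
Avoiding (5,13): 3268760 - 179928.

Final answer: 3088832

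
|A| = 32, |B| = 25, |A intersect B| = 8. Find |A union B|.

|A union B| = |A| + |B| - |A intersect B| = 32 + 25 - 8.

Final answer: 49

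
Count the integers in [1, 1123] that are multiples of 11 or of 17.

Multiples of 11: 102. Multiples of 17: 66. Of both (lcm=187): 6.
By inclusion-exclusion: 102 + 66 - 6.

Final answer: 162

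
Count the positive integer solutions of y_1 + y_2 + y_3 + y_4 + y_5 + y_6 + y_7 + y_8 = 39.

Substitute y'_i = y_i - 1 (so y'_i >= 0). Then sum y'_i = 39 - 8 = 31.
Stars and bars: C(31+8-1, 8-1) = C(38,7).

Final answer: C(38,7) = 12620256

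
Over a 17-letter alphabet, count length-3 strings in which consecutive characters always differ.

Let g(n) count such strings. g(1) = 17, and each valid string of length n-1 extends in 16 ways (any symbol but the last), so g(n) = 16 g(n-1).
Total: g(3) = 17 x 16^2.

Final answer: 17 x 16^{2} = 4352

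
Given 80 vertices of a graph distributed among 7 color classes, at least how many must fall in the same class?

By pigeonhole with 80 objects and 7 categories: ceiling(80/7).

Final answer: 12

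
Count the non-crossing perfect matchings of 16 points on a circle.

This is a standard Catalan-number count: the answer is C_n. Here n = 16/2 = 8.
C_n = (2n)!/(n!(n+1)!), so C_{8} = 16!/(8! x 9!) = C(16,8)/9 = 12870/9.

Final answer: C_{8} = 1430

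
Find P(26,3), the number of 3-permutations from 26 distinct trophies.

P(26,3) = 26!/(26-3)! = 26!/23!.

Final answer: P(26,3) = 15600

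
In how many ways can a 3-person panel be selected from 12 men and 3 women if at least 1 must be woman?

Sum over valid woman counts:
C(3,1)C(12,2) = 198
C(3,2)C(12,1) = 36
C(3,3)C(12,0) = 1
Total: 198 + 36 + 1.

Final answer: 235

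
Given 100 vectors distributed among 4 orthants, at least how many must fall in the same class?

By pigeonhole with 100 objects and 4 categories: ceiling(100/4).

Final answer: 25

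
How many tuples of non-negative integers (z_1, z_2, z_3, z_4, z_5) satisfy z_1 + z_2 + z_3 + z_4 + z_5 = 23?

Stars and bars with 23 stars and 4 bars:
C(23+5-1, 5-1) = C(27,4).

Final answer: C(27,4) = 17550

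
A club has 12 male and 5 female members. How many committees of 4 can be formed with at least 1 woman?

Sum over valid woman counts:
C(5,1)C(12,3) = 1100
C(5,2)C(12,2) = 660
C(5,3)C(12,1) = 120
C(5,4)C(12,0) = 5
Total: 1100 + 660 + 120 + 5.

Final answer: 1885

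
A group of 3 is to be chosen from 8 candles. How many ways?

C(8,3) = 8!/(3! x (8-3)!).

Final answer: C(8,3) = 56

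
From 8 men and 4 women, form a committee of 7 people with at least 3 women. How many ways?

Sum over valid woman counts:
C(4,3)C(8,4) = 280
C(4,4)C(8,3) = 56
Total: 280 + 56.

Final answer: 336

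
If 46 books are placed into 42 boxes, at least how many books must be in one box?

By the pigeonhole principle: ceiling(46/42).

Final answer: 2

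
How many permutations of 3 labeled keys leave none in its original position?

D(n) = (n-1)(D(n-1) + D(n-2)), D(0)=1, D(1)=0.
D(2) = 1 x (0 + 1) = 1
D(3) = 2 x (D(2) + D(1)) = 2 x (1 + 0)

Final answer: D(3) = 2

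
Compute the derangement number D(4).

Derangements satisfy D(n) = (n-1)(D(n-1) + D(n-2)), starting from D(0)=1, D(1)=0.
D(2) = 1 x (0 + 1) = 1
D(3) = 2 x (1 + 0) = 2
D(4) = 3 x (D(3) + D(2)) = 3 x (2 + 1)

Final answer: D(4) = 9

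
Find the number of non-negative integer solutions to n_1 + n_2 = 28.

Stars and bars with 28 stars and 1 bars:
C(28+2-1, 2-1) = C(29,1).

Final answer: C(29,1) = 29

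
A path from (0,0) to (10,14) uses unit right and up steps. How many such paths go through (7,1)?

Paths (0,0)->(7,1): C(8,1) = 8.
Paths (7,1)->(10,14): C(16,13) = 560.
By multiplication principle: 8 x 560.

Final answer: 4480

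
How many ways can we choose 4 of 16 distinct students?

C(16,4) = 16!/(4! x (16-4)!).

Final answer: C(16,4) = 1820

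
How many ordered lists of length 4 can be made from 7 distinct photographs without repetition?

P(7,4) = 7!/(7-4)! = 7!/3!.

Final answer: P(7,4) = 840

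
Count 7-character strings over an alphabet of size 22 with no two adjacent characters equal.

Let g(n) count such strings. g(1) = 22, and each valid string of length n-1 extends in 21 ways (any symbol but the last), so g(n) = 21 g(n-1).
Total: g(7) = 22 x 21^6.

Final answer: 22 x 21^{6} = 1886854662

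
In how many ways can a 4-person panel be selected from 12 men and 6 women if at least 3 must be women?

Sum over valid woman counts:
C(6,3)C(12,1) = 240
C(6,4)C(12,0) = 15
Total: 240 + 15.

Final answer: 255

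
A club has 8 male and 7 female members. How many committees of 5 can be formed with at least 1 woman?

Sum over valid woman counts:
C(7,1)C(8,4) = 490
C(7,2)C(8,3) = 1176
C(7,3)C(8,2) = 980
C(7,4)C(8,1) = 280
C(7,5)C(8,0) = 21
Total: 490 + 1176 + 980 + 280 + 21.

Final answer: 2947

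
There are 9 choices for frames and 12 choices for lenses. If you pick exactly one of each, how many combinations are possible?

By the multiplication principle: 9 x 12.

Final answer: 108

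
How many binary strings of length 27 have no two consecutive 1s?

Let a(n) count valid strings. If the last bit is 0 the prefix is any valid string of length n-1; if it is 1 the string must end in 01 with a valid prefix of length n-2. So a(n) = a(n-1) + a(n-2), a(1)=2, a(2)=3.
Computing successive values: a(1)=2, a(2)=3, a(3)=5, a(4)=8, a(5)=13, a(6)=21, a(7)=34, a(8)=55, a(9)=89, a(10)=144, a(11)=233, a(12)=377, a(13)=610, a(14)=987, a(15)=1597, a(16)=2584, a(17)=4181, a(18)=6765, a(19)=10946, a(20)=17711, a(21)=28657, a(22)=46368, a(23)=75025, a(24)=121393, a(25)=196418, a(26)=317811, a(27)=514229.

Final answer: 514229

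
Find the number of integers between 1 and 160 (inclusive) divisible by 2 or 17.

Multiples of 2: 80. Multiples of 17: 9. Of both (lcm=34): 4.
By inclusion-exclusion: 80 + 9 - 4.

Final answer: 85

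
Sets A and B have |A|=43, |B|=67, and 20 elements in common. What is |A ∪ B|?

|A union B| = |A| + |B| - |A intersect B| = 43 + 67 - 20.

Final answer: 90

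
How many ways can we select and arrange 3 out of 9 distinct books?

P(9,3) = 9!/(9-3)! = 9!/6!.

Final answer: P(9,3) = 504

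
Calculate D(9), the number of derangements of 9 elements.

Use the recurrence D(n) = (n-1)(D(n-1) + D(n-2)) with D(0)=1, D(1)=0.
D(2) = 1 x (0 + 1) = 1
D(3) = 2 x (1 + 0) = 2
D(4) = 3 x (2 + 1) = 9
D(5) = 4 x (9 + 2) = 44
D(6) = 5 x (44 + 9) = 265
D(7) = 6 x (265 + 44) = 1854
D(8) = 7 x (1854 + 265) = 14833
D(9) = 8 x (D(8) + D(7)) = 8 x (14833 + 1854)

Final answer: D(9) = 133496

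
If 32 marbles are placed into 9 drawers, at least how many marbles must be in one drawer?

By the pigeonhole principle: ceiling(32/9).

Final answer: 4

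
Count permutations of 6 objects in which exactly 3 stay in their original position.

Choose which 3 elements are fixed: C(6,3) = 20.
Derange the remaining 3 using D(j) = (j-1)(D(j-1) + D(j-2)), D(0)=1, D(1)=0: D(2)=1, D(3)=2.
Total: 20 x 2.

Final answer: C(6,3) D(3) = 40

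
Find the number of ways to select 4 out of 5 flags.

C(5,4) = 5!/(4! x (5-4)!).

Final answer: C(5,4) = 5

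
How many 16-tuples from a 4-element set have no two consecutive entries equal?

First character: 4 choices. Each subsequent: 3 choices (must differ from the previous one).
Total: 4 x 3^15.

Final answer: 4 x 3^{15} = 57395628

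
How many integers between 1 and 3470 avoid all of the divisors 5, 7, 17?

|div by 5|=694, |div by 7|=495, |div by 17|=204.
|div by 5&7|=99, |div by 5&17|=40, |div by 7&17|=29, |div by all|=5.
By inclusion-exclusion, divisible by at least one: 694+495+204-99-40-29+5 = 1230.
Not divisible by any: 3470 - 1230.

Final answer: 2240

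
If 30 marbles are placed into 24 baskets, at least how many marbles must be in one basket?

By the pigeonhole principle: ceiling(30/24).

Final answer: 2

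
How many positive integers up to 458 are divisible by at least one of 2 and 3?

Multiples of 2: 229. Multiples of 3: 152. Of both (lcm=6): 76.
By inclusion-exclusion: 229 + 152 - 76.

Final answer: 305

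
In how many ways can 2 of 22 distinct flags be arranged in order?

P(22,2) = 22!/(22-2)! = 22!/20!.

Final answer: P(22,2) = 462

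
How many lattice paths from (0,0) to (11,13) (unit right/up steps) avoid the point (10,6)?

Total paths to (11,13): C(24,13) = 2496144.
Paths through (10,6): C(16,6) x C(8,7) = 64064.
Avoiding (10,6): 2496144 - 64064.

Final answer: 2432080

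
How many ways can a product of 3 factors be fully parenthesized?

The structures are counted by the Catalan number C_n. Here n = 3 - 1 = 2.
Using C_0 = 1 and C_(k+1) = C_k x 2(2k+1)/(k+2), build up term by term: C_1=1, C_2=2.

Final answer: C_{2} = 2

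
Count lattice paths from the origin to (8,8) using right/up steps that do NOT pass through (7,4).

Total paths to (8,8): C(16,8) = 12870.
Paths through (7,4): C(11,4) x C(5,4) = 1650.
Avoiding (7,4): 12870 - 1650.

Final answer: 11220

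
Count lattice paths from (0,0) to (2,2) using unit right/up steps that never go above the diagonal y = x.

Total monotonic paths to (2,2): C(4,2) = 6.
By the reflection principle, paths that go above the diagonal number C(4,3) = 4.
Valid Dyck paths: 6 - 4.
(Equivalently, C_{2} = C(4,2)/3 = 6/3.)

Final answer: C_{2} = 2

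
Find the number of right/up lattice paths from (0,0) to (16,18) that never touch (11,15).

Total paths to (16,18): C(34,18) = 2203961430.
Paths through (11,15): C(26,15) x C(8,3) = 432664960.
Avoiding (11,15): 2203961430 - 432664960.

Final answer: 1771296470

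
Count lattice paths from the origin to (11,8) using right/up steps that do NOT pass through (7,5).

Total paths to (11,8): C(19,8) = 75582.
Paths through (7,5): C(12,5) x C(7,3) = 27720.
Avoiding (7,5): 75582 - 27720.

Final answer: 47862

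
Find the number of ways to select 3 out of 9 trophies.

C(9,3) = 9!/(3! x (9-3)!).

Final answer: C(9,3) = 84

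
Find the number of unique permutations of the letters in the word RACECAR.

Letters (A:2, C:2, E:1, R:2). Total letters: 7.
Permutations = 7!/(2! x 2! x 2!).

Final answer: 630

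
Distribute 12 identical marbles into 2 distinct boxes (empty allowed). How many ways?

Stars and bars: C(n+k-1, k-1) = C(13,1).

Final answer: C(13,1) = 13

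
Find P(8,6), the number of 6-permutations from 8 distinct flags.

P(8,6) = 8!/(8-6)! = 8!/2!.

Final answer: P(8,6) = 20160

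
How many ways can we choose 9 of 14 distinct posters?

C(14,9) = 14!/(9! x 5!).

Final answer: \binom{14}{9} = 2002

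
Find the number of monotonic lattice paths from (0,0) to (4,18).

Each path has 4 right steps and 18 up steps in some order (22 steps total).
Choose which 18 of the 22 steps are up: C(22,18).

Final answer: C(22,18) = 7315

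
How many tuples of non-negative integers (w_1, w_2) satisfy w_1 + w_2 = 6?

Stars and bars with 6 stars and 1 bars:
C(6+2-1, 2-1) = C(7,1).

Final answer: C(7,1) = 7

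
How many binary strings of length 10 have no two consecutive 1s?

A valid string ends in 0 (append to any length-(n-1) valid string) or in 01 (append to any length-(n-2) valid string), so a(n) = a(n-1) + a(n-2) with a(1)=2, a(2)=3.
Computing successive values: a(1)=2, a(2)=3, a(3)=5, a(4)=8, a(5)=13, a(6)=21, a(7)=34, a(8)=55, a(9)=89, a(10)=144.

Final answer: 144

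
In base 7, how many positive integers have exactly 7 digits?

In base 7, the leading digit has 6 choices (1..6); each of the remaining 6 digits has 7 choices.
Total: 6 x 7^6.

Final answer: 705894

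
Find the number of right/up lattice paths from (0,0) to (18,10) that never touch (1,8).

Total paths to (18,10): C(28,10) = 13123110.
Paths through (1,8): C(9,8) x C(19,2) = 1539.
Avoiding (1,8): 13123110 - 1539.

Final answer: 13121571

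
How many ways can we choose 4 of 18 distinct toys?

C(18,4) = 18!/(4! x (18-4)!).

Final answer: C(18,4) = 3060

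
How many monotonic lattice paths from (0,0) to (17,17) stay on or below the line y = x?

Total monotonic paths to (17,17): C(34,17) = 2333606220.
A path is bad iff it touches y = x + 1; reflecting its initial segment maps bad paths bijectively onto all paths to (16,18), of which there are C(34,18) = 2203961430.
Valid Dyck paths: 2333606220 - 2203961430.
(This is the Catalan number C_{17}.)

Final answer: C_{17} = 129644790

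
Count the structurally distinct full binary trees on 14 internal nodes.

This is counted by the nth Catalan number C_n. Here n = 14.
C_n = (2n)!/(n!(n+1)!), so C_{14} = 28!/(14! x 15!) = C(28,14)/15 = 40116600/15.

Final answer: C_{14} = 2674440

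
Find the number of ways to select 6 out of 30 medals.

C(30,6) = 30!/(6! x 24!).

Final answer: \binom{30}{6} = 593775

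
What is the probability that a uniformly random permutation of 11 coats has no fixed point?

Derangements satisfy D(n) = (n-1)(D(n-1) + D(n-2)), starting from D(0)=1, D(1)=0.
Building up: D(2)=1, D(3)=2, D(4)=9, D(5)=44, D(6)=265, D(7)=1854, D(8)=14833, D(9)=133496, D(10)=1334961, D(11)=14684570.
Total arrangements: 11! = 39916800.
Probability = D(11)/11! = 1468457/3991680.

Final answer: D(11)/11! = 14684570/39916800 = 0.367879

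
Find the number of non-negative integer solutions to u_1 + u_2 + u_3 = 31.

Stars and bars with 31 stars and 2 bars:
C(31+3-1, 3-1) = C(33,2).

Final answer: C(33,2) = 528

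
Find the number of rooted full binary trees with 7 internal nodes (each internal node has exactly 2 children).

This is counted by the nth Catalan number C_n. Here n = 7.
C_n = (2n)!/(n!(n+1)!), so C_{7} = 14!/(7! x 8!) = C(14,7)/8 = 3432/8.

Final answer: C_{7} = 429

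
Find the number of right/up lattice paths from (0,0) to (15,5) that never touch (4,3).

Total paths to (15,5): C(20,5) = 15504.
Paths through (4,3): C(7,3) x C(13,2) = 2730.
Avoiding (4,3): 15504 - 2730.

Final answer: 12774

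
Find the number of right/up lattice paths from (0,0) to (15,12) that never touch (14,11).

Total paths to (15,12): C(27,12) = 17383860.
Paths through (14,11): C(25,11) x C(2,1) = 8914800.
Avoiding (14,11): 17383860 - 8914800.

Final answer: 8469060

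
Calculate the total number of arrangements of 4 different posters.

The number of ways to arrange 4 distinct objects is 4!.

Final answer: 4! = 24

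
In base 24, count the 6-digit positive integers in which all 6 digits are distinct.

The leading digit has 23 choices (anything but zero); the next has 23 (anything but the first), then 22, and so on, one fewer each time.
Total: 23 x 23 x 22 x 21 x 20 x 19.

Final answer: 92871240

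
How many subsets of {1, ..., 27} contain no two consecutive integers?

Let a(n) count such subsets of {1, ..., n}. Either n is excluded (a(n-1) ways) or n is included, forcing n-1 out (a(n-2) ways), so a(n) = a(n-1) + a(n-2) with a(1)=2, a(2)=3.
Computing successive values: a(1)=2, a(2)=3, a(3)=5, a(4)=8, a(5)=13, a(6)=21, a(7)=34, a(8)=55, a(9)=89, a(10)=144, a(11)=233, a(12)=377, a(13)=610, a(14)=987, a(15)=1597, a(16)=2584, a(17)=4181, a(18)=6765, a(19)=10946, a(20)=17711, a(21)=28657, a(22)=46368, a(23)=75025, a(24)=121393, a(25)=196418, a(26)=317811, a(27)=514229.

Final answer: 514229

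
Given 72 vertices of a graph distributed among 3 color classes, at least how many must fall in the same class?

By pigeonhole with 72 objects and 3 categories: ceiling(72/3).

Final answer: 24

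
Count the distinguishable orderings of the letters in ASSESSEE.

Letters (A:1, E:3, S:4). Total letters: 8.
Permutations = 8!/(4! x 3!).

Final answer: 280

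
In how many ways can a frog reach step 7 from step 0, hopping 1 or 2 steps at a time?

Condition on the final move: it is a 1-step (f(n-1) ways to get there) or a 2-step (f(n-2) ways), so f(n) = f(n-1) + f(n-2), with f(1)=1, f(2)=2.
Computing successive values: f(1)=1, f(2)=2, f(3)=3, f(4)=5, f(5)=8, f(6)=13, f(7)=21.

Final answer: 21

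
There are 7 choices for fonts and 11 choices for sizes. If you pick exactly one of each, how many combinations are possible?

By the multiplication principle: 7 x 11.

Final answer: 77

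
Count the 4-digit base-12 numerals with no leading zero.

Leading digit: 11 options (nonzero). Other 3 digit(s): 12 options each.
Total: 11 x 12^3.

Final answer: 19008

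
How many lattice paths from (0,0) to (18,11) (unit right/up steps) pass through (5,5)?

Paths (0,0)->(5,5): C(10,5) = 252.
Paths (5,5)->(18,11): C(19,6) = 27132.
By multiplication principle: 252 x 27132.

Final answer: 6837264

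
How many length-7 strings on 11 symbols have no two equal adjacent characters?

Let g(n) count such strings. g(1) = 11, and each valid string of length n-1 extends in 10 ways (any symbol but the last), so g(n) = 10 g(n-1).
Total: g(7) = 11 x 10^6.

Final answer: 11 x 10^{6} = 11000000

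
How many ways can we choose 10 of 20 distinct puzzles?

C(20,10) = 20!/(10! x 10!).

Final answer: \binom{20}{10} = 184756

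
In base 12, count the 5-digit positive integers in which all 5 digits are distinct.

First digit: 11 (nonzero). Second: 11 (not first). Third: 10, etc.
Total: 11 x 11 x 10 x 9 x 8.

Final answer: 87120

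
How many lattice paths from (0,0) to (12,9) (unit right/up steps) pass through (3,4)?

Paths (0,0)->(3,4): C(7,4) = 35.
Paths (3,4)->(12,9): C(14,5) = 2002.
By multiplication principle: 35 x 2002.

Final answer: 70070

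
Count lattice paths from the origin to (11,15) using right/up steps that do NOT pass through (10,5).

Total paths to (11,15): C(26,15) = 7726160.
Paths through (10,5): C(15,5) x C(11,10) = 33033.
Avoiding (10,5): 7726160 - 33033.

Final answer: 7693127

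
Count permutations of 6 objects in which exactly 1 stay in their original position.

Choose which 1 elements are fixed: C(6,1) = 6.
Derange the remaining 5 using D(j) = (j-1)(D(j-1) + D(j-2)), D(0)=1, D(1)=0: D(2)=1, D(3)=2, D(4)=9, D(5)=44.
Total: 6 x 44.

Final answer: C(6,1) D(5) = 264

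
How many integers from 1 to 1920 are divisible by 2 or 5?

Multiples of 2: 960. Multiples of 5: 384. Of both (lcm=10): 192.
By inclusion-exclusion: 960 + 384 - 192.

Final answer: 1152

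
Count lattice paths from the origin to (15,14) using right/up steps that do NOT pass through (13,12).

Total paths to (15,14): C(29,14) = 77558760.
Paths through (13,12): C(25,12) x C(4,2) = 31201800.
Avoiding (13,12): 77558760 - 31201800.

Final answer: 46356960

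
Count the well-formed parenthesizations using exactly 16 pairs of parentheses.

This is a standard Catalan-number count: the answer is C_n. Here n = 16 (pairs).
C_n = (2n)!/(n!(n+1)!), so C_{16} = 32!/(16! x 17!) = C(32,16)/17 = 601080390/17.

Final answer: C_{16} = 35357670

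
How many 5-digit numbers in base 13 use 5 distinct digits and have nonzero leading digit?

First digit: 12 (nonzero). Second: 12 (not first). Third: 11, etc.
Total: 12 x 12 x 11 x 10 x 9.

Final answer: 142560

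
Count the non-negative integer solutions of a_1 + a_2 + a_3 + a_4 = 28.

Stars and bars with 28 stars and 3 bars:
C(28+4-1, 4-1) = C(31,3).

Final answer: C(31,3) = 4495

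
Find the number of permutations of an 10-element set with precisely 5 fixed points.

Choose which 5 elements are fixed: C(10,5) = 252.
Derange the remaining 5 using D(j) = (j-1)(D(j-1) + D(j-2)), D(0)=1, D(1)=0: D(2)=1, D(3)=2, D(4)=9, D(5)=44.
Total: 252 x 44.

Final answer: C(10,5) D(5) = 11088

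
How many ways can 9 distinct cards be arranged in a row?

The number of ways to arrange 9 distinct objects is 9!.

Final answer: 9! = 362880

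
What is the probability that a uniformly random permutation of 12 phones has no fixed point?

Use the recurrence D(n) = (n-1)(D(n-1) + D(n-2)) with D(0)=1, D(1)=0.
Building up: D(2)=1, D(3)=2, D(4)=9, D(5)=44, D(6)=265, D(7)=1854, D(8)=14833, D(9)=133496, D(10)=1334961, D(11)=14684570, D(12)=176214841.
Total arrangements: 12! = 479001600.
Probability = D(12)/12! = 16019531/43545600.

Final answer: D(12)/12! = 176214841/479001600 = 0.367879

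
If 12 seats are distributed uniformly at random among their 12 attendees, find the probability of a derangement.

Use the recurrence D(n) = (n-1)(D(n-1) + D(n-2)) with D(0)=1, D(1)=0.
Building up: D(2)=1, D(3)=2, D(4)=9, D(5)=44, D(6)=265, D(7)=1854, D(8)=14833, D(9)=133496, D(10)=1334961, D(11)=14684570, D(12)=176214841.
Total arrangements: 12! = 479001600.
Probability = D(12)/12! = 16019531/43545600.

Final answer: D(12)/12! = 176214841/479001600 = 0.367879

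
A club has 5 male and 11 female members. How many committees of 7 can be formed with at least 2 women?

Sum over valid woman counts:
C(11,2)C(5,5) = 55
C(11,3)C(5,4) = 825
C(11,4)C(5,3) = 3300
C(11,5)C(5,2) = 4620
C(11,6)C(5,1) = 2310
C(11,7)C(5,0) = 330
Total: 55 + 825 + 3300 + 4620 + 2310 + 330.

Final answer: 11440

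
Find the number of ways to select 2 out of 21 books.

C(21,2) = 21!/(2! x (21-2)!).

Final answer: C(21,2) = 210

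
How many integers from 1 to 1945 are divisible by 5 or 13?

Multiples of 5: 389. Multiples of 13: 149. Of both (lcm=65): 29.
By inclusion-exclusion: 389 + 149 - 29.

Final answer: 509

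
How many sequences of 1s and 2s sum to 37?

Let f(n) be the number of climbs. Removing the last move (1 or 2 steps) gives f(n) = f(n-1) + f(n-2); base cases f(1)=1, f(2)=2.
Building up term by term: f(1)=1, f(2)=2, f(3)=3, f(4)=5, f(5)=8, f(6)=13, f(7)=21, f(8)=34, f(9)=55, f(10)=89, f(11)=144, f(12)=233, f(13)=377, f(14)=610, f(15)=987, f(16)=1597, f(17)=2584, f(18)=4181, f(19)=6765, f(20)=10946, f(21)=17711, f(22)=28657, f(23)=46368, f(24)=75025, f(25)=121393, f(26)=196418, f(27)=317811, f(28)=514229, f(29)=832040, f(30)=1346269, f(31)=2178309, f(32)=3524578, f(33)=5702887, f(34)=9227465, f(35)=14930352, f(36)=24157817, f(37)=39088169.

Final answer: 39088169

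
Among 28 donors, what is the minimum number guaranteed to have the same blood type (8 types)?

There are 8 possible values for blood type (8 types). With 28 donors and 8 categories, by pigeonhole: ceiling(28/8).

Final answer: 4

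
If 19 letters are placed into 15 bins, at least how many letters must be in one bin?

By the pigeonhole principle: ceiling(19/15).

Final answer: 2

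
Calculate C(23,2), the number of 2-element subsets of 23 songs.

C(23,2) = 23!/(2! x (23-2)!).

Final answer: C(23,2) = 253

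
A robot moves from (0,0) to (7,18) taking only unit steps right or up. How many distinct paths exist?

Each path has 7 right steps and 18 up steps in some order (25 steps total).
Choose which 18 of the 25 steps are up: C(25,18).

Final answer: C(25,18) = 480700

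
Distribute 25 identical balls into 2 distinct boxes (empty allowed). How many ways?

Stars and bars: C(n+k-1, k-1) = C(26,1).

Final answer: C(26,1) = 26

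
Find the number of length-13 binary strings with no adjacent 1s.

A valid string ends in 0 (append to any length-(n-1) valid string) or in 01 (append to any length-(n-2) valid string), so a(n) = a(n-1) + a(n-2) with a(1)=2, a(2)=3.
Computing successive values: a(1)=2, a(2)=3, a(3)=5, a(4)=8, a(5)=13, a(6)=21, a(7)=34, a(8)=55, a(9)=89, a(10)=144, a(11)=233, a(12)=377, a(13)=610.

Final answer: 610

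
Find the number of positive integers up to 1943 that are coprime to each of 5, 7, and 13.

|div by 5|=388, |div by 7|=277, |div by 13|=149.
|div by 5&7|=55, |div by 5&13|=29, |div by 7&13|=21, |div by all|=4.
By inclusion-exclusion, divisible by at least one: 388+277+149-55-29-21+4 = 713.
Not divisible by any: 1943 - 713.

Final answer: 1230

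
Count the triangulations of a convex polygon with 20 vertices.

The structures are counted by the Catalan number C_n. Here n = 20 - 2 = 18.
C_n = C(2n,n) - C(2n,n+1), so C_{18} = C(36,18) - C(36,19) = 9075135300 - 8597496600.

Final answer: C_{18} = 477638700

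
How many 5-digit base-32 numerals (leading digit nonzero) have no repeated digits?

The leading digit has 31 choices (anything but zero); the next has 31 (anything but the first), then 30, and so on, one fewer each time.
Total: 31 x 31 x 30 x 29 x 28.

Final answer: 23409960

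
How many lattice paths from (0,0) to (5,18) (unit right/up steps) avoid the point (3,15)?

Total paths to (5,18): C(23,18) = 33649.
Paths through (3,15): C(18,15) x C(5,3) = 8160.
Avoiding (3,15): 33649 - 8160.

Final answer: 25489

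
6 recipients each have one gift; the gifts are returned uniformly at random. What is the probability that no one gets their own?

Use the recurrence D(n) = (n-1)(D(n-1) + D(n-2)) with D(0)=1, D(1)=0.
Building up: D(2)=1, D(3)=2, D(4)=9, D(5)=44, D(6)=265.
Total arrangements: 6! = 720.
Probability = D(6)/6! = 53/144.

Final answer: D(6)/6! = 265/720 = 0.368056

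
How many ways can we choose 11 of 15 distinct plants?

C(15,11) = 15!/(11! x 4!).

Final answer: \binom{15}{11} = 1365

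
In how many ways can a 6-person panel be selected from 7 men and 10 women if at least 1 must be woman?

Sum over valid woman counts:
C(10,1)C(7,5) = 210
C(10,2)C(7,4) = 1575
C(10,3)C(7,3) = 4200
C(10,4)C(7,2) = 4410
C(10,5)C(7,1) = 1764
C(10,6)C(7,0) = 210
Total: 210 + 1575 + 4200 + 4410 + 1764 + 210.

Final answer: 12369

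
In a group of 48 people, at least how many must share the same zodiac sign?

There are 12 possible values for zodiac sign. With 48 people and 12 categories, by pigeonhole: ceiling(48/12).

Final answer: 4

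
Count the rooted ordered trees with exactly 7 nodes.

The structures are counted by the Catalan number C_n. Here n = 7 - 1 = 6.
C_n = (2n)!/(n!(n+1)!), so C_{6} = 12!/(6! x 7!) = C(12,6)/7 = 924/7.

Final answer: C_{6} = 132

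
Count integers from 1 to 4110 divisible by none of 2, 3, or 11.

|div by 2|=2055, |div by 3|=1370, |div by 11|=373.
|div by 2&3|=685, |div by 2&11|=186, |div by 3&11|=124, |div by all|=62.
By inclusion-exclusion, divisible by at least one: 2055+1370+373-685-186-124+62 = 2865.
Not divisible by any: 4110 - 2865.

Final answer: 1245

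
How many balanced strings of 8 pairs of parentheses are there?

This is counted by the nth Catalan number C_n. Here n = 8 (pairs).
C_n = (2n)!/(n!(n+1)!), so C_{8} = 16!/(8! x 9!) = C(16,8)/9 = 12870/9.

Final answer: C_{8} = 1430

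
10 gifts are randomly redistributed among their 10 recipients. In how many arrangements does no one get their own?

Derangements satisfy D(n) = (n-1)(D(n-1) + D(n-2)), starting from D(0)=1, D(1)=0.
D(2) = 1 x (0 + 1) = 1
D(3) = 2 x (1 + 0) = 2
D(4) = 3 x (2 + 1) = 9
D(5) = 4 x (9 + 2) = 44
D(6) = 5 x (44 + 9) = 265
D(7) = 6 x (265 + 44) = 1854
D(8) = 7 x (1854 + 265) = 14833
D(9) = 8 x (14833 + 1854) = 133496
D(10) = 9 x (D(9) + D(8)) = 9 x (133496 + 14833)

Final answer: D(10) = 1334961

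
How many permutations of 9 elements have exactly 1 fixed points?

Choose which 1 elements are fixed: C(9,1) = 9.
Derange the remaining 8 using D(j) = (j-1)(D(j-1) + D(j-2)), D(0)=1, D(1)=0: D(2)=1, D(3)=2, D(4)=9, D(5)=44, D(6)=265, D(7)=1854, D(8)=14833.
Total: 9 x 14833.

Final answer: C(9,1) D(8) = 133497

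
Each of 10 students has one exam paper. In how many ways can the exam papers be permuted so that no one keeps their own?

Derangements satisfy D(n) = (n-1)(D(n-1) + D(n-2)), starting from D(0)=1, D(1)=0.
D(2) = 1 x (0 + 1) = 1
D(3) = 2 x (1 + 0) = 2
D(4) = 3 x (2 + 1) = 9
D(5) = 4 x (9 + 2) = 44
D(6) = 5 x (44 + 9) = 265
D(7) = 6 x (265 + 44) = 1854
D(8) = 7 x (1854 + 265) = 14833
D(9) = 8 x (14833 + 1854) = 133496
D(10) = 9 x (D(9) + D(8)) = 9 x (133496 + 14833)

Final answer: D(10) = 1334961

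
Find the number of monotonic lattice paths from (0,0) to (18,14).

Each path has 18 right steps and 14 up steps in some order (32 steps total).
Choose which 14 of the 32 steps are up: C(32,14).

Final answer: C(32,14) = 471435600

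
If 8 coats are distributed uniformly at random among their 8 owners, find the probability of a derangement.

Use the recurrence D(n) = (n-1)(D(n-1) + D(n-2)) with D(0)=1, D(1)=0.
Building up: D(2)=1, D(3)=2, D(4)=9, D(5)=44, D(6)=265, D(7)=1854, D(8)=14833.
Total arrangements: 8! = 40320.
Probability = D(8)/8! = 2119/5760.

Final answer: D(8)/8! = 14833/40320 = 0.367882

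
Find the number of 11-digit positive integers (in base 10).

These are the integers in [10^10, 10^11), so the count is 10^11 - 10^10 = 9 x 10^10.

Final answer: 90000000000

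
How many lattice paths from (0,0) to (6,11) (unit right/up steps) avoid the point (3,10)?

Total paths to (6,11): C(17,11) = 12376.
Paths through (3,10): C(13,10) x C(4,1) = 1144.
Avoiding (3,10): 12376 - 1144.

Final answer: 11232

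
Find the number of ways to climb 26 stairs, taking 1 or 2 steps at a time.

Condition on the final move: it is a 1-step (f(n-1) ways to get there) or a 2-step (f(n-2) ways), so f(n) = f(n-1) + f(n-2), with f(1)=1, f(2)=2.
Computing successive values: f(1)=1, f(2)=2, f(3)=3, f(4)=5, f(5)=8, f(6)=13, f(7)=21, f(8)=34, f(9)=55, f(10)=89, f(11)=144, f(12)=233, f(13)=377, f(14)=610, f(15)=987, f(16)=1597, f(17)=2584, f(18)=4181, f(19)=6765, f(20)=10946, f(21)=17711, f(22)=28657, f(23)=46368, f(24)=75025, f(25)=121393, f(26)=196418.

Final answer: 196418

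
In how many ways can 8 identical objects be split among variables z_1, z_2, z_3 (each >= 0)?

Stars and bars with 8 stars and 2 bars:
C(8+3-1, 3-1) = C(10,2).

Final answer: C(10,2) = 45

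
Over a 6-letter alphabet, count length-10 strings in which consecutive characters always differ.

First character: 6 choices. Each subsequent: 5 choices (must differ from the previous one).
Total: 6 x 5^9.

Final answer: 6 x 5^{9} = 11718750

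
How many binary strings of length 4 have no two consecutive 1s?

Classify by the final bit: ...0 gives a(n-1) strings, ...01 gives a(n-2) strings. Thus a(n) = a(n-1) + a(n-2) with a(1)=2, a(2)=3.
Iterating the recurrence: a(1)=2, a(2)=3, a(3)=5, a(4)=8.

Final answer: 8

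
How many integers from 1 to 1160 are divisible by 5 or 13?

Multiples of 5: 232. Multiples of 13: 89. Of both (lcm=65): 17.
By inclusion-exclusion: 232 + 89 - 17.

Final answer: 304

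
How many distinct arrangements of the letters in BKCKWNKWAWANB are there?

Letters (A:2, B:2, C:1, K:3, N:2, W:3). Total letters: 13.
Permutations = 13!/(3! x 3! x 2! x 2! x 2!).

Final answer: 21621600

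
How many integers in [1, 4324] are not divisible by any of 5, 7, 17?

|div by 5|=864, |div by 7|=617, |div by 17|=254.
|div by 5&7|=123, |div by 5&17|=50, |div by 7&17|=36, |div by all|=7.
By inclusion-exclusion, divisible by at least one: 864+617+254-123-50-36+7 = 1533.
Not divisible by any: 4324 - 1533.

Final answer: 2791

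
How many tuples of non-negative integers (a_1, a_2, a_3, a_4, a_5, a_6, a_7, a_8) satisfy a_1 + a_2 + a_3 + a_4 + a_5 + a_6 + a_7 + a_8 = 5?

Stars and bars with 5 stars and 7 bars:
C(5+8-1, 8-1) = C(12,7).

Final answer: C(12,7) = 792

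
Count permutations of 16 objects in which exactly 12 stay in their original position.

Choose which 12 elements are fixed: C(16,12) = 1820.
Derange the remaining 4 using D(j) = (j-1)(D(j-1) + D(j-2)), D(0)=1, D(1)=0: D(2)=1, D(3)=2, D(4)=9.
Total: 1820 x 9.

Final answer: C(16,12) D(4) = 16380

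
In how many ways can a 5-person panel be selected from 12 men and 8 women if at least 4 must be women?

Sum over valid woman counts:
C(8,4)C(12,1) = 840
C(8,5)C(12,0) = 56
Total: 840 + 56.

Final answer: 896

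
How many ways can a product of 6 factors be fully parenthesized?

This is counted by the nth Catalan number C_n. Here n = 6 - 1 = 5.
C_n = C(2n,n) - C(2n,n+1), so C_{5} = C(10,5) - C(10,6) = 252 - 210.

Final answer: C_{5} = 42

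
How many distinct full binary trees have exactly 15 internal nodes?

This is a standard Catalan-number count: the answer is C_n. Here n = 15.
C_n = C(2n,n) - C(2n,n+1), so C_{15} = C(30,15) - C(30,16) = 155117520 - 145422675.

Final answer: C_{15} = 9694845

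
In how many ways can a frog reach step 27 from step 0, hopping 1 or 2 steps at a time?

Condition on the final move: it is a 1-step (f(n-1) ways to get there) or a 2-step (f(n-2) ways), so f(n) = f(n-1) + f(n-2), with f(1)=1, f(2)=2.
Building up term by term: f(1)=1, f(2)=2, f(3)=3, f(4)=5, f(5)=8, f(6)=13, f(7)=21, f(8)=34, f(9)=55, f(10)=89, f(11)=144, f(12)=233, f(13)=377, f(14)=610, f(15)=987, f(16)=1597, f(17)=2584, f(18)=4181, f(19)=6765, f(20)=10946, f(21)=17711, f(22)=28657, f(23)=46368, f(24)=75025, f(25)=121393, f(26)=196418, f(27)=317811.

Final answer: 317811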